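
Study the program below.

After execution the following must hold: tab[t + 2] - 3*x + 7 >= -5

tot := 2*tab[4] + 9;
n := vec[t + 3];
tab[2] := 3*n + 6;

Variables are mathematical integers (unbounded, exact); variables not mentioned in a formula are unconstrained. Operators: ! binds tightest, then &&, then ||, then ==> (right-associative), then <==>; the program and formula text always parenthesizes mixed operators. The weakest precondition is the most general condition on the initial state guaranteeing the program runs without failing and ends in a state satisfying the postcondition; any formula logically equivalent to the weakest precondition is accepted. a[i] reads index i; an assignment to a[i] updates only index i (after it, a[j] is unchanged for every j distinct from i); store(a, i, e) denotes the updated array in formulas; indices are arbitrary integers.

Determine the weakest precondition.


Working backward. After the program, the postcondition tab[t + 2] - 3*x + 7 >= -5 must hold; in canonical form it is tab[t + 2] >= 3*x - 12.
Before tab[2] := 3*n + 6: store(tab, 2, 3*n + 6)[t + 2] >= 3*x - 12
Before n := vec[t + 3]: store(tab, 2, 3*vec[t + 3] + 6)[t + 2] >= 3*x - 12
Before tot := 2*tab[4] + 9: store(tab, 2, 3*vec[t + 3] + 6)[t + 2] >= 3*x - 12
Answer: WP = store(tab, 2, 3*vec[t + 3] + 6)[t + 2] >= 3*x - 12


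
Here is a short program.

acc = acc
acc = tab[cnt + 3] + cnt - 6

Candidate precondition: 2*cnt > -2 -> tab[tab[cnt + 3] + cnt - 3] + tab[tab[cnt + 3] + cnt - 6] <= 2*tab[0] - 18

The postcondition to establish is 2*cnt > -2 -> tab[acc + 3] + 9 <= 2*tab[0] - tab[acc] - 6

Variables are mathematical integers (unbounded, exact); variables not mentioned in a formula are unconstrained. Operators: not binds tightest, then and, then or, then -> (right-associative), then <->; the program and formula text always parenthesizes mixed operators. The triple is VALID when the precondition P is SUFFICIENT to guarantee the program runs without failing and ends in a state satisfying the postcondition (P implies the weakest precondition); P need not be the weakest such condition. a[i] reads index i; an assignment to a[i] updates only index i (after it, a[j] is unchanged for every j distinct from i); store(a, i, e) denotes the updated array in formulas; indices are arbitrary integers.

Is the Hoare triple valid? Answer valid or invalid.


Working backward. After the program, the postcondition 2*cnt > -2 -> tab[acc + 3] + 9 <= 2*tab[0] - tab[acc] - 6 must hold; in canonical form it is 2*cnt > -2 -> tab[acc + 3] + tab[acc] <= 2*tab[0] - 15.
Before acc := tab[cnt + 3] + cnt - 6: 2*cnt > -2 -> tab[tab[cnt + 3] + cnt - 3] + tab[tab[cnt + 3] + cnt - 6] <= 2*tab[0] - 15
Before acc := acc: 2*cnt > -2 -> tab[tab[cnt + 3] + cnt - 3] + tab[tab[cnt + 3] + cnt - 6] <= 2*tab[0] - 15
The weakest precondition is 2*cnt > -2 -> tab[tab[cnt + 3] + cnt - 3] + tab[tab[cnt + 3] + cnt - 6] <= 2*tab[0] - 15.
Check whether 2*cnt > -2 -> tab[tab[cnt + 3] + cnt - 3] + tab[tab[cnt + 3] + cnt - 6] <= 2*tab[0] - 18 implies it.
Every state satisfying the precondition satisfies the weakest precondition: the implication holds.
Answer: valid


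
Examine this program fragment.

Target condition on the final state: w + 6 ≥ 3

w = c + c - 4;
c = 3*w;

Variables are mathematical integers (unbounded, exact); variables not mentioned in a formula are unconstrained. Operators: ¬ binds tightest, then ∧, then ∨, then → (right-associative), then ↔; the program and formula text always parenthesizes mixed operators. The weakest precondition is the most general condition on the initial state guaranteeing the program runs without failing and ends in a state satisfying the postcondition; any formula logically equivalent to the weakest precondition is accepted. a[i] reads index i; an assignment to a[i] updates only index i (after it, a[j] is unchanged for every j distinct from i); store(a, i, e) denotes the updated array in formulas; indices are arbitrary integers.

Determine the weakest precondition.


Working backward. After the program, the postcondition w + 6 ≥ 3 must hold; in canonical form it is w ≥ -3.
Before c := 3*w: w ≥ -3
Before w := c + c - 4: 2*c ≥ 1
Answer: WP = 2*c ≥ 1


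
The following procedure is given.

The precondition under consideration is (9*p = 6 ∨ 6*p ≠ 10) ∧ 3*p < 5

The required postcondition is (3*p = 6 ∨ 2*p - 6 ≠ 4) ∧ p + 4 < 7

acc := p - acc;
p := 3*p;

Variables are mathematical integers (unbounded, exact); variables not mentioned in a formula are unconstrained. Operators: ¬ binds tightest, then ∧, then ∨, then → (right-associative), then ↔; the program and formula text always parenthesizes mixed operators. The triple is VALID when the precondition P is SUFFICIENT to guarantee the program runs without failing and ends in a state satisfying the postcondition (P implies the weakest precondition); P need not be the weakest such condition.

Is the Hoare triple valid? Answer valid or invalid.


Working backward. After the program, the postcondition (3*p = 6 ∨ 2*p - 6 ≠ 4) ∧ p + 4 < 7 must hold; in canonical form it is (3*p = 6 ∨ 2*p ≠ 10) ∧ p < 3.
Before p := 3*p: (9*p = 6 ∨ 6*p ≠ 10) ∧ 3*p < 3
Before acc := p - acc: (9*p = 6 ∨ 6*p ≠ 10) ∧ 3*p < 3
The weakest precondition is (9*p = 6 ∨ 6*p ≠ 10) ∧ 3*p < 3.
Check whether (9*p = 6 ∨ 6*p ≠ 10) ∧ 3*p < 5 implies it.
Countermodel: at the initial state p = 1, the precondition holds but the weakest precondition fails.
Answer: invalid


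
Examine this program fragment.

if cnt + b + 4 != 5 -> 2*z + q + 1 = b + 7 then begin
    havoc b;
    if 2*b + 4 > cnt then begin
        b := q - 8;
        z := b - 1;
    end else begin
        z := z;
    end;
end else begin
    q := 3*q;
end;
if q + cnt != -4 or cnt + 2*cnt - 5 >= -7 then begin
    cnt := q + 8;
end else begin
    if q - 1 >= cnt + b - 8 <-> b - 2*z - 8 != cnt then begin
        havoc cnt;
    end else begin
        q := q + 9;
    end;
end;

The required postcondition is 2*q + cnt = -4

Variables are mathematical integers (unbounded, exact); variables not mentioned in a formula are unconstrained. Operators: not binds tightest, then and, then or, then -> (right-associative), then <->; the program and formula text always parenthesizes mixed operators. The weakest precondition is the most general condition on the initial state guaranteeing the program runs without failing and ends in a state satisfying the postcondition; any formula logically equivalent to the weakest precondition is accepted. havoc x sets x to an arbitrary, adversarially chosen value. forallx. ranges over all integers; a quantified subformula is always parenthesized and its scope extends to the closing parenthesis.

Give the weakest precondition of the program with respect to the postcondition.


Working backward. After the program, the postcondition 2*q + cnt = -4 must hold; in canonical form it is cnt + 2*q = -4.
Then branch requires 3*q = -12; else branch requires ((q >= b + cnt - 7 <-> b != cnt + 2*z + 8) -> (forall cnt_1. cnt_1 + 2*q = -4)) and ((not (q >= b + cnt - 7 <-> b != cnt + 2*z + 8)) -> cnt + 2*q = -22).
Before the if: ((cnt + q != -4 or 3*cnt >= -2) -> 3*q = -12) and ((not (cnt + q != -4 or 3*cnt >= -2)) -> (((q >= b + cnt - 7 <-> b != cnt + 2*z + 8) -> (forall cnt_1. cnt_1 + 2*q = -4)) and ((not (q >= b + cnt - 7 <-> b != cnt + 2*z + 8)) -> cnt + 2*q = -22)))
Then branch requires forall b_1. ((2*b_1 > cnt - 4 -> (((cnt + q != -4 or 3*cnt >= -2) -> 3*q = -12) and ((not (cnt + q != -4 or 3*cnt >= -2)) -> (((cnt <= 15 <-> cnt + q != 2) -> (forall cnt_1. cnt_1 + 2*q = -4)) and ((not (cnt <= 15 <-> cnt + q != 2)) -> cnt + 2*q = -22))))) and ((not (2*b_1 > cnt - 4)) -> (((cnt + q != -4 or 3*cnt >= -2) -> 3*q = -12) and ((not (cnt + q != -4 or 3*cnt >= -2)) -> (((q >= b_1 + cnt - 7 <-> b_1 != cnt + 2*z + 8) -> (forall cnt_1. cnt_1 + 2*q = -4)) and ((not (q >= b_1 + cnt - 7 <-> b_1 != cnt + 2*z + 8)) -> cnt + 2*q = -22)))))); else branch requires ((cnt + 3*q != -4 or 3*cnt >= -2) -> 9*q = -12) and ((not (cnt + 3*q != -4 or 3*cnt >= -2)) -> (((3*q >= b + cnt - 7 <-> b != cnt + 2*z + 8) -> (forall cnt_1. cnt_1 + 6*q = -4)) and ((not (3*q >= b + cnt - 7 <-> b != cnt + 2*z + 8)) -> cnt + 6*q = -22))).
Before the if: ((b + cnt != 1 -> q + 2*z = b + 6) -> (forall b_1. ((2*b_1 > cnt - 4 -> (((cnt + q != -4 or 3*cnt >= -2) -> 3*q = -12) and ((not (cnt + q != -4 or 3*cnt >= -2)) -> (((cnt <= 15 <-> cnt + q != 2) -> (forall cnt_1. cnt_1 + 2*q = -4)) and ((not (cnt <= 15 <-> cnt + q != 2)) -> cnt + 2*q = -22))))) and ((not (2*b_1 > cnt - 4)) -> (((cnt + q != -4 or 3*cnt >= -2) -> 3*q = -12) and ((not (cnt + q != -4 or 3*cnt >= -2)) -> (((q >= b_1 + cnt - 7 <-> b_1 != cnt + 2*z + 8) -> (forall cnt_1. cnt_1 + 2*q = -4)) and ((not (q >= b_1 + cnt - 7 <-> b_1 != cnt + 2*z + 8)) -> cnt + 2*q = -22)))))))) and ((not (b + cnt != 1 -> q + 2*z = b + 6)) -> (((cnt + 3*q != -4 or 3*cnt >= -2) -> 9*q = -12) and ((not (cnt + 3*q != -4 or 3*cnt >= -2)) -> (((3*q >= b + cnt - 7 <-> b != cnt + 2*z + 8) -> (forall cnt_1. cnt_1 + 6*q = -4)) and ((not (3*q >= b + cnt - 7 <-> b != cnt + 2*z + 8)) -> cnt + 6*q = -22)))))
Answer: WP = ((b + cnt != 1 -> q + 2*z = b + 6) -> (forall b_1. ((2*b_1 > cnt - 4 -> (((cnt + q != -4 or 3*cnt >= -2) -> 3*q = -12) and ((not (cnt + q != -4 or 3*cnt >= -2)) -> (((cnt <= 15 <-> cnt + q != 2) -> (forall cnt_1. cnt_1 + 2*q = -4)) and ((not (cnt <= 15 <-> cnt + q != 2)) -> cnt + 2*q = -22))))) and ((not (2*b_1 > cnt - 4)) -> (((cnt + q != -4 or 3*cnt >= -2) -> 3*q = -12) and ((not (cnt + q != -4 or 3*cnt >= -2)) -> (((q >= b_1 + cnt - 7 <-> b_1 != cnt + 2*z + 8) -> (forall cnt_1. cnt_1 + 2*q = -4)) and ((not (q >= b_1 + cnt - 7 <-> b_1 != cnt + 2*z + 8)) -> cnt + 2*q = -22)))))))) and ((not (b + cnt != 1 -> q + 2*z = b + 6)) -> (((cnt + 3*q != -4 or 3*cnt >= -2) -> 9*q = -12) and ((not (cnt + 3*q != -4 or 3*cnt >= -2)) -> (((3*q >= b + cnt - 7 <-> b != cnt + 2*z + 8) -> (forall cnt_1. cnt_1 + 6*q = -4)) and ((not (3*q >= b + cnt - 7 <-> b != cnt + 2*z + 8)) -> cnt + 6*q = -22)))))


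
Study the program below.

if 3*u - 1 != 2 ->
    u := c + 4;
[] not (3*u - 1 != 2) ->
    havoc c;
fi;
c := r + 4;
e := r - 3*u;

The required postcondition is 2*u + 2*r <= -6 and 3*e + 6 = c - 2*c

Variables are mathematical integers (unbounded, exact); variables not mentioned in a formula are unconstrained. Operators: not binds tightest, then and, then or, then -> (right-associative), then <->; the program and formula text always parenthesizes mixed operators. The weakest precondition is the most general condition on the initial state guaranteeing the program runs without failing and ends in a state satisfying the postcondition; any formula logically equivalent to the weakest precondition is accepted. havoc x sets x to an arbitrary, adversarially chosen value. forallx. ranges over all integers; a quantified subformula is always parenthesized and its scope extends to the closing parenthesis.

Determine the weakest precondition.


Working backward. After the program, the postcondition 2*u + 2*r <= -6 and 3*e + 6 = c - 2*c must hold; in canonical form it is 2*r + 2*u <= -6 and c + 3*e = -6.
Before e := r - 3*u: 2*r + 2*u <= -6 and c + 3*r = 9*u - 6
Before c := r + 4: 2*r + 2*u <= -6 and 4*r = 9*u - 10
Then branch requires 2*c + 2*r <= -14 and 4*r = 9*c + 26; else branch requires 2*r + 2*u <= -6 and 4*r = 9*u - 10.
Before the if: (3*u != 3 -> (2*c + 2*r <= -14 and 4*r = 9*c + 26)) and ((not (3*u != 3)) -> (2*r + 2*u <= -6 and 4*r = 9*u - 10))
Answer: WP = (3*u != 3 -> (2*c + 2*r <= -14 and 4*r = 9*c + 26)) and ((not (3*u != 3)) -> (2*r + 2*u <= -6 and 4*r = 9*u - 10))


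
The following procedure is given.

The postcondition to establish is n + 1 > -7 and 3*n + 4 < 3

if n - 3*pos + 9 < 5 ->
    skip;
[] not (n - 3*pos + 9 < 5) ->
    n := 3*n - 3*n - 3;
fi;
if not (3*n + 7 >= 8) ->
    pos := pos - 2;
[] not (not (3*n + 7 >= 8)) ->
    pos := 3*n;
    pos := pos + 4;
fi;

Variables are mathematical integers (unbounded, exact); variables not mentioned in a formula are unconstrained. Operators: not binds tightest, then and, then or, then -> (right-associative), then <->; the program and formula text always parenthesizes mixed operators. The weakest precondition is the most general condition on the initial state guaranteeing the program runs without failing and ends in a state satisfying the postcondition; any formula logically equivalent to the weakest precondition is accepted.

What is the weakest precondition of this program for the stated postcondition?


Working backward. After the program, the postcondition n + 1 > -7 and 3*n + 4 < 3 must hold; in canonical form it is n > -8 and 3*n < -1.
Then branch requires n > -8 and 3*n < -1; else branch requires n > -8 and 3*n < -1.
Before the if: ((not (3*n >= 1)) -> (n > -8 and 3*n < -1)) and (3*n >= 1 -> (n > -8 and 3*n < -1))
Then branch requires ((not (3*n >= 1)) -> (n > -8 and 3*n < -1)) and (3*n >= 1 -> (n > -8 and 3*n < -1)); else branch requires true.
Before the if: n < 3*pos - 4 -> (((not (3*n >= 1)) -> (n > -8 and 3*n < -1)) and (3*n >= 1 -> (n > -8 and 3*n < -1)))
Answer: WP = n < 3*pos - 4 -> (((not (3*n >= 1)) -> (n > -8 and 3*n < -1)) and (3*n >= 1 -> (n > -8 and 3*n < -1)))


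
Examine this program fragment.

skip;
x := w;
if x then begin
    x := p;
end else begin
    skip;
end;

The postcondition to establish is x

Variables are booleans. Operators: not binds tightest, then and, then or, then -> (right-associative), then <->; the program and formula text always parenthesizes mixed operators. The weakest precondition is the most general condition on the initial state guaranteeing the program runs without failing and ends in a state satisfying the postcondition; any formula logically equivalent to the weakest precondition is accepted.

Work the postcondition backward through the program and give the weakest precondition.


Working backward. After the program, x must hold.
Then branch requires p; else branch requires x.
Before the if: (x -> p) and ((not x) -> x)
Before x := w: (w -> p) and ((not w) -> w)
Before skip: (w -> p) and ((not w) -> w)
Answer: WP = (w -> p) and ((not w) -> w)


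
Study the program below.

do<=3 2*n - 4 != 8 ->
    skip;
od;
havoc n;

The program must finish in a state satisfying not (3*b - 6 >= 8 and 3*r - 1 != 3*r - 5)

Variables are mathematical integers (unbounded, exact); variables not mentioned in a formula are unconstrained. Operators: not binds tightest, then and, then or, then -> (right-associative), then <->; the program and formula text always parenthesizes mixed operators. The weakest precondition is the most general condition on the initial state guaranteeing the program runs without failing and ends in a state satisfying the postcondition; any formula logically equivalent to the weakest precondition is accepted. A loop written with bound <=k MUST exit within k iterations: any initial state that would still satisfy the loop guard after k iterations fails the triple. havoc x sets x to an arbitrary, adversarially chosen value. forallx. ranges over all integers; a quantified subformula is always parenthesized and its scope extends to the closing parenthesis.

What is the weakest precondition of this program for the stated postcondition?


Working backward. After the program, the postcondition not (3*b - 6 >= 8 and 3*r - 1 != 3*r - 5) must hold; in canonical form it is not (3*b >= 14).
Before havoc n: not (3*b >= 14)
Before the loop (bound <=3), unroll the exhaustion recursion (WP_0 = exit-now case; WP_j = one more guarded iteration, up to j = 3):
  WP_0: (not (2*n != 12)) and (not (3*b >= 14))
  WP_1: (2*n != 12 -> ((not (2*n != 12)) and (not (3*b >= 14)))) and ((not (2*n != 12)) -> (not (3*b >= 14)))
  WP_2: (2*n != 12 -> ((2*n != 12 -> ((not (2*n != 12)) and (not (3*b >= 14)))) and ((not (2*n != 12)) -> (not (3*b >= 14))))) and ((not (2*n != 12)) -> (not (3*b >= 14)))
  WP_3: (2*n != 12 -> ((2*n != 12 -> ((2*n != 12 -> ((not (2*n != 12)) and (not (3*b >= 14)))) and ((not (2*n != 12)) -> (not (3*b >= 14))))) and ((not (2*n != 12)) -> (not (3*b >= 14))))) and ((not (2*n != 12)) -> (not (3*b >= 14)))
So before the loop: (2*n != 12 -> ((2*n != 12 -> ((2*n != 12 -> ((not (2*n != 12)) and (not (3*b >= 14)))) and ((not (2*n != 12)) -> (not (3*b >= 14))))) and ((not (2*n != 12)) -> (not (3*b >= 14))))) and ((not (2*n != 12)) -> (not (3*b >= 14)))
Answer: WP = (2*n != 12 -> ((2*n != 12 -> ((2*n != 12 -> ((not (2*n != 12)) and (not (3*b >= 14)))) and ((not (2*n != 12)) -> (not (3*b >= 14))))) and ((not (2*n != 12)) -> (not (3*b >= 14))))) and ((not (2*n != 12)) -> (not (3*b >= 14)))


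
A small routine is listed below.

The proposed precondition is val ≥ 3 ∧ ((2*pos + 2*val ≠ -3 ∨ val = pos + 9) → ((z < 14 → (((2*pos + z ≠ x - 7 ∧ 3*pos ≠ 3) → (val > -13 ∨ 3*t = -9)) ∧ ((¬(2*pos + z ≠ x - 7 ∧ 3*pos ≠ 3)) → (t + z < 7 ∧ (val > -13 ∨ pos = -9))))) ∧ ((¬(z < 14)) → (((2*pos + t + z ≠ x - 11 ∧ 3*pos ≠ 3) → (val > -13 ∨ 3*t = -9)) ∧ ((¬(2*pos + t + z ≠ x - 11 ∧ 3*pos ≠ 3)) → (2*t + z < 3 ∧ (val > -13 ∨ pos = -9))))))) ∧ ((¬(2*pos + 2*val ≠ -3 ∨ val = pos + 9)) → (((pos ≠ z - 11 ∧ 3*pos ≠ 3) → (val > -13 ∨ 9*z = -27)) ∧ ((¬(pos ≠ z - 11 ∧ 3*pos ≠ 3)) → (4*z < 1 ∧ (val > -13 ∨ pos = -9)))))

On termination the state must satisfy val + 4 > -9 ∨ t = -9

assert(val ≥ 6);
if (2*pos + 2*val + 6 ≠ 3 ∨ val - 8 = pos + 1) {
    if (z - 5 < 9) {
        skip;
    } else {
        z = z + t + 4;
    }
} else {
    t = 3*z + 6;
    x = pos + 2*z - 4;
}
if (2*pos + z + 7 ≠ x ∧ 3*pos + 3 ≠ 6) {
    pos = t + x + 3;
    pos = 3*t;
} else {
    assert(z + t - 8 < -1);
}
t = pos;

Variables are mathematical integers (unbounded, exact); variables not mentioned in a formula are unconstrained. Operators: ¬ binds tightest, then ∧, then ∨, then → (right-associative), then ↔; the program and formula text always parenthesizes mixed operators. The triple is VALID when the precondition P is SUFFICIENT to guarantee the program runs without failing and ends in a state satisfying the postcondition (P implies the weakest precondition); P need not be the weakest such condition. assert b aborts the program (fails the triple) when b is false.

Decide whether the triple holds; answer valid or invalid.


Working backward. After the program, the postcondition val + 4 > -9 ∨ t = -9 must hold; in canonical form it is val > -13 ∨ t = -9.
Before t := pos: val > -13 ∨ pos = -9
Then branch requires val > -13 ∨ 3*t = -9; else branch requires t + z < 7 ∧ (val > -13 ∨ pos = -9).
Before the if: ((2*pos + z ≠ x - 7 ∧ 3*pos ≠ 3) → (val > -13 ∨ 3*t = -9)) ∧ ((¬(2*pos + z ≠ x - 7 ∧ 3*pos ≠ 3)) → (t + z < 7 ∧ (val > -13 ∨ pos = -9)))
Then branch requires (z < 14 → (((2*pos + z ≠ x - 7 ∧ 3*pos ≠ 3) → (val > -13 ∨ 3*t = -9)) ∧ ((¬(2*pos + z ≠ x - 7 ∧ 3*pos ≠ 3)) → (t + z < 7 ∧ (val > -13 ∨ pos = -9))))) ∧ ((¬(z < 14)) → (((2*pos + t + z ≠ x - 11 ∧ 3*pos ≠ 3) → (val > -13 ∨ 3*t = -9)) ∧ ((¬(2*pos + t + z ≠ x - 11 ∧ 3*pos ≠ 3)) → (2*t + z < 3 ∧ (val > -13 ∨ pos = -9))))); else branch requires ((pos ≠ z - 11 ∧ 3*pos ≠ 3) → (val > -13 ∨ 9*z = -27)) ∧ ((¬(pos ≠ z - 11 ∧ 3*pos ≠ 3)) → (4*z < 1 ∧ (val > -13 ∨ pos = -9))).
Before the if: ((2*pos + 2*val ≠ -3 ∨ val = pos + 9) → ((z < 14 → (((2*pos + z ≠ x - 7 ∧ 3*pos ≠ 3) → (val > -13 ∨ 3*t = -9)) ∧ ((¬(2*pos + z ≠ x - 7 ∧ 3*pos ≠ 3)) → (t + z < 7 ∧ (val > -13 ∨ pos = -9))))) ∧ ((¬(z < 14)) → (((2*pos + t + z ≠ x - 11 ∧ 3*pos ≠ 3) → (val > -13 ∨ 3*t = -9)) ∧ ((¬(2*pos + t + z ≠ x - 11 ∧ 3*pos ≠ 3)) → (2*t + z < 3 ∧ (val > -13 ∨ pos = -9))))))) ∧ ((¬(2*pos + 2*val ≠ -3 ∨ val = pos + 9)) → (((pos ≠ z - 11 ∧ 3*pos ≠ 3) → (val > -13 ∨ 9*z = -27)) ∧ ((¬(pos ≠ z - 11 ∧ 3*pos ≠ 3)) → (4*z < 1 ∧ (val > -13 ∨ pos = -9)))))
Before assert val ≥ 6: val ≥ 6 ∧ ((2*pos + 2*val ≠ -3 ∨ val = pos + 9) → ((z < 14 → (((2*pos + z ≠ x - 7 ∧ 3*pos ≠ 3) → (val > -13 ∨ 3*t = -9)) ∧ ((¬(2*pos + z ≠ x - 7 ∧ 3*pos ≠ 3)) → (t + z < 7 ∧ (val > -13 ∨ pos = -9))))) ∧ ((¬(z < 14)) → (((2*pos + t + z ≠ x - 11 ∧ 3*pos ≠ 3) → (val > -13 ∨ 3*t = -9)) ∧ ((¬(2*pos + t + z ≠ x - 11 ∧ 3*pos ≠ 3)) → (2*t + z < 3 ∧ (val > -13 ∨ pos = -9))))))) ∧ ((¬(2*pos + 2*val ≠ -3 ∨ val = pos + 9)) → (((pos ≠ z - 11 ∧ 3*pos ≠ 3) → (val > -13 ∨ 9*z = -27)) ∧ ((¬(pos ≠ z - 11 ∧ 3*pos ≠ 3)) → (4*z < 1 ∧ (val > -13 ∨ pos = -9)))))
The weakest precondition is val ≥ 6 ∧ ((2*pos + 2*val ≠ -3 ∨ val = pos + 9) → ((z < 14 → (((2*pos + z ≠ x - 7 ∧ 3*pos ≠ 3) → (val > -13 ∨ 3*t = -9)) ∧ ((¬(2*pos + z ≠ x - 7 ∧ 3*pos ≠ 3)) → (t + z < 7 ∧ (val > -13 ∨ pos = -9))))) ∧ ((¬(z < 14)) → (((2*pos + t + z ≠ x - 11 ∧ 3*pos ≠ 3) → (val > -13 ∨ 3*t = -9)) ∧ ((¬(2*pos + t + z ≠ x - 11 ∧ 3*pos ≠ 3)) → (2*t + z < 3 ∧ (val > -13 ∨ pos = -9))))))) ∧ ((¬(2*pos + 2*val ≠ -3 ∨ val = pos + 9)) → (((pos ≠ z - 11 ∧ 3*pos ≠ 3) → (val > -13 ∨ 9*z = -27)) ∧ ((¬(pos ≠ z - 11 ∧ 3*pos ≠ 3)) → (4*z < 1 ∧ (val > -13 ∨ pos = -9))))).
Check whether val ≥ 3 ∧ ((2*pos + 2*val ≠ -3 ∨ val = pos + 9) → ((z < 14 → (((2*pos + z ≠ x - 7 ∧ 3*pos ≠ 3) → (val > -13 ∨ 3*t = -9)) ∧ ((¬(2*pos + z ≠ x - 7 ∧ 3*pos ≠ 3)) → (t + z < 7 ∧ (val > -13 ∨ pos = -9))))) ∧ ((¬(z < 14)) → (((2*pos + t + z ≠ x - 11 ∧ 3*pos ≠ 3) → (val > -13 ∨ 3*t = -9)) ∧ ((¬(2*pos + t + z ≠ x - 11 ∧ 3*pos ≠ 3)) → (2*t + z < 3 ∧ (val > -13 ∨ pos = -9))))))) ∧ ((¬(2*pos + 2*val ≠ -3 ∨ val = pos + 9)) → (((pos ≠ z - 11 ∧ 3*pos ≠ 3) → (val > -13 ∨ 9*z = -27)) ∧ ((¬(pos ≠ z - 11 ∧ 3*pos ≠ 3)) → (4*z < 1 ∧ (val > -13 ∨ pos = -9))))) implies it.
Countermodel: at the initial state pos = -9, t = -6, val = 3, x = 3, z = 14, the precondition holds but the weakest precondition fails.
Answer: invalid


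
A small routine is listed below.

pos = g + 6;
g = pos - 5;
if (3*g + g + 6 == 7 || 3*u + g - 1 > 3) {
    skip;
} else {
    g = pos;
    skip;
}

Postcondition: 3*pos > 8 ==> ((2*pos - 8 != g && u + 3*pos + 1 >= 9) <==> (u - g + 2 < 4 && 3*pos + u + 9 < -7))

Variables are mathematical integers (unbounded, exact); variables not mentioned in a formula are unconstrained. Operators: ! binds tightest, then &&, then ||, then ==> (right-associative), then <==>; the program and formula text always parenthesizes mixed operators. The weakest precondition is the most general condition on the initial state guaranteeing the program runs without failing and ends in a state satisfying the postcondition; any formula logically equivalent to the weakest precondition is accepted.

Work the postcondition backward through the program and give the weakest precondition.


Working backward. After the program, the postcondition 3*pos > 8 ==> ((2*pos - 8 != g && u + 3*pos + 1 >= 9) <==> (u - g + 2 < 4 && 3*pos + u + 9 < -7)) must hold; in canonical form it is 3*pos > 8 ==> ((2*pos != g + 8 && 3*pos + u >= 8) <==> (u < g + 2 && 3*pos + u < -16)).
Then branch requires 3*pos > 8 ==> ((2*pos != g + 8 && 3*pos + u >= 8) <==> (u < g + 2 && 3*pos + u < -16)); else branch requires 3*pos > 8 ==> ((pos != 8 && 3*pos + u >= 8) <==> (u < pos + 2 && 3*pos + u < -16)).
Before the if: ((4*g == 1 || g + 3*u > 4) ==> (3*pos > 8 ==> ((2*pos != g + 8 && 3*pos + u >= 8) <==> (u < g + 2 && 3*pos + u < -16)))) && ((!(4*g == 1 || g + 3*u > 4)) ==> (3*pos > 8 ==> ((pos != 8 && 3*pos + u >= 8) <==> (u < pos + 2 && 3*pos + u < -16))))
Before g := pos - 5: ((4*pos == 21 || pos + 3*u > 9) ==> (3*pos > 8 ==> ((pos != 3 && 3*pos + u >= 8) <==> (u < pos - 3 && 3*pos + u < -16)))) && ((!(4*pos == 21 || pos + 3*u > 9)) ==> (3*pos > 8 ==> ((pos != 8 && 3*pos + u >= 8) <==> (u < pos + 2 && 3*pos + u < -16))))
Before pos := g + 6: ((4*g == -3 || g + 3*u > 3) ==> (3*g > -10 ==> ((g != -3 && 3*g + u >= -10) <==> (u < g + 3 && 3*g + u < -34)))) && ((!(4*g == -3 || g + 3*u > 3)) ==> (3*g > -10 ==> ((g != 2 && 3*g + u >= -10) <==> (u < g + 8 && 3*g + u < -34))))
Answer: WP = ((4*g == -3 || g + 3*u > 3) ==> (3*g > -10 ==> ((g != -3 && 3*g + u >= -10) <==> (u < g + 3 && 3*g + u < -34)))) && ((!(4*g == -3 || g + 3*u > 3)) ==> (3*g > -10 ==> ((g != 2 && 3*g + u >= -10) <==> (u < g + 8 && 3*g + u < -34))))


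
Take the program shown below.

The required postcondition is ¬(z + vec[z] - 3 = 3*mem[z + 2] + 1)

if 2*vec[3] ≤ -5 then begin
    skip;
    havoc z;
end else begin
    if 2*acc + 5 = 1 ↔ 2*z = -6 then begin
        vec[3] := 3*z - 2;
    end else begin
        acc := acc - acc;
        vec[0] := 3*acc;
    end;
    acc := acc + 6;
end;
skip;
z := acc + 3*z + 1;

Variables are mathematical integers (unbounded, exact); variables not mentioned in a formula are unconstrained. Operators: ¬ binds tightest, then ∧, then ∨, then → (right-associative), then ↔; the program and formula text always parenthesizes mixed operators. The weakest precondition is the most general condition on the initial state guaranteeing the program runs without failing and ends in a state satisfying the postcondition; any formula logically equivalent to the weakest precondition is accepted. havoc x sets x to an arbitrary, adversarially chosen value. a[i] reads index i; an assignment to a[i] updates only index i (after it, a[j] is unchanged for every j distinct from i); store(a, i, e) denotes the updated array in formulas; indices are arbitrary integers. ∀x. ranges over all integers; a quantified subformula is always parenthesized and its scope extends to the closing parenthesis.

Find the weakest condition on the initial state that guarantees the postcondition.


Working backward. After the program, the postcondition ¬(z + vec[z] - 3 = 3*mem[z + 2] + 1) must hold; in canonical form it is ¬(vec[z] + z = 3*mem[z + 2] + 4).
Before z := acc + 3*z + 1: ¬(vec[acc + 3*z + 1] + acc + 3*z = 3*mem[acc + 3*z + 3] + 3)
Before skip: ¬(vec[acc + 3*z + 1] + acc + 3*z = 3*mem[acc + 3*z + 3] + 3)
Then branch requires ∀z_1. (¬(vec[acc + 3*z_1 + 1] + acc + 3*z_1 = 3*mem[acc + 3*z_1 + 3] + 3)); else branch requires ((2*acc = -4 ↔ 2*z = -6) → (¬(store(vec, 3, 3*z - 2)[acc + 3*z + 7] + acc + 3*z = 3*mem[acc + 3*z + 9] - 3))) ∧ ((¬(2*acc = -4 ↔ 2*z = -6)) → (¬(store(vec, 0, 0)[3*z + 7] + 3*z = 3*mem[3*z + 9] - 3))).
Before the if: (2*vec[3] ≤ -5 → (∀z_1. (¬(vec[acc + 3*z_1 + 1] + acc + 3*z_1 = 3*mem[acc + 3*z_1 + 3] + 3)))) ∧ ((¬(2*vec[3] ≤ -5)) → (((2*acc = -4 ↔ 2*z = -6) → (¬(store(vec, 3, 3*z - 2)[acc + 3*z + 7] + acc + 3*z = 3*mem[acc + 3*z + 9] - 3))) ∧ ((¬(2*acc = -4 ↔ 2*z = -6)) → (¬(store(vec, 0, 0)[3*z + 7] + 3*z = 3*mem[3*z + 9] - 3)))))
Answer: WP = (2*vec[3] ≤ -5 → (∀z_1. (¬(vec[acc + 3*z_1 + 1] + acc + 3*z_1 = 3*mem[acc + 3*z_1 + 3] + 3)))) ∧ ((¬(2*vec[3] ≤ -5)) → (((2*acc = -4 ↔ 2*z = -6) → (¬(store(vec, 3, 3*z - 2)[acc + 3*z + 7] + acc + 3*z = 3*mem[acc + 3*z + 9] - 3))) ∧ ((¬(2*acc = -4 ↔ 2*z = -6)) → (¬(store(vec, 0, 0)[3*z + 7] + 3*z = 3*mem[3*z + 9] - 3)))))


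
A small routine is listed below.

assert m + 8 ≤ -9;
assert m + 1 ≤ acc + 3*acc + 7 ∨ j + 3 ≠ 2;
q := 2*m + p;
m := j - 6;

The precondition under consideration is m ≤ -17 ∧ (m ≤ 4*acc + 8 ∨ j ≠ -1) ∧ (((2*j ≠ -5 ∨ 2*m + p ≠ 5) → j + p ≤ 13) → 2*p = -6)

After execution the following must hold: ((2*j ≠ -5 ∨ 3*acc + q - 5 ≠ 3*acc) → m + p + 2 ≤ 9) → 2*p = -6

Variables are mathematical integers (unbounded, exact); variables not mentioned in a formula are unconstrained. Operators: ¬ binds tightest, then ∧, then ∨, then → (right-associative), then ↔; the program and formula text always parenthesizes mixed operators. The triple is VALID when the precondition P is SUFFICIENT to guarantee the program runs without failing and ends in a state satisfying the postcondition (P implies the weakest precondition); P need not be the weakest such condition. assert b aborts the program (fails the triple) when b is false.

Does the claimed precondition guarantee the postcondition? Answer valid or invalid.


Working backward. After the program, the postcondition ((2*j ≠ -5 ∨ 3*acc + q - 5 ≠ 3*acc) → m + p + 2 ≤ 9) → 2*p = -6 must hold; in canonical form it is ((2*j ≠ -5 ∨ q ≠ 5) → m + p ≤ 7) → 2*p = -6.
Before m := j - 6: ((2*j ≠ -5 ∨ q ≠ 5) → j + p ≤ 13) → 2*p = -6
Before q := 2*m + p: ((2*j ≠ -5 ∨ 2*m + p ≠ 5) → j + p ≤ 13) → 2*p = -6
Before assert m + 1 ≤ acc + 3*acc + 7 ∨ j + 3 ≠ 2: (m ≤ 4*acc + 6 ∨ j ≠ -1) ∧ (((2*j ≠ -5 ∨ 2*m + p ≠ 5) → j + p ≤ 13) → 2*p = -6)
Before assert m + 8 ≤ -9: m ≤ -17 ∧ (m ≤ 4*acc + 6 ∨ j ≠ -1) ∧ (((2*j ≠ -5 ∨ 2*m + p ≠ 5) → j + p ≤ 13) → 2*p = -6)
The weakest precondition is m ≤ -17 ∧ (m ≤ 4*acc + 6 ∨ j ≠ -1) ∧ (((2*j ≠ -5 ∨ 2*m + p ≠ 5) → j + p ≤ 13) → 2*p = -6).
Check whether m ≤ -17 ∧ (m ≤ 4*acc + 8 ∨ j ≠ -1) ∧ (((2*j ≠ -5 ∨ 2*m + p ≠ 5) → j + p ≤ 13) → 2*p = -6) implies it.
Countermodel: at the initial state acc = -6, j = -1, m = -17, p = 15, the precondition holds but the weakest precondition fails.
Answer: invalid


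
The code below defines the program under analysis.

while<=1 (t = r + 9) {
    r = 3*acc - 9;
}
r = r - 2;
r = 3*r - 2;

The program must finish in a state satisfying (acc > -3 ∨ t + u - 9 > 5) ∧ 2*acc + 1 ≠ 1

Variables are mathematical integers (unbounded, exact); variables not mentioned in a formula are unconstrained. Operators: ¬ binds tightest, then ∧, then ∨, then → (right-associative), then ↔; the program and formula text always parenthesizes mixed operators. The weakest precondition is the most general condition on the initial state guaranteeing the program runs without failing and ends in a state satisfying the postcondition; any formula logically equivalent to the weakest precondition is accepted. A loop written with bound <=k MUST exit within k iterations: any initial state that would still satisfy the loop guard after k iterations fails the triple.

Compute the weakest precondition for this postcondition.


Working backward. After the program, the postcondition (acc > -3 ∨ t + u - 9 > 5) ∧ 2*acc + 1 ≠ 1 must hold; in canonical form it is (acc > -3 ∨ t + u > 14) ∧ 2*acc ≠ 0.
Before r := 3*r - 2: (acc > -3 ∨ t + u > 14) ∧ 2*acc ≠ 0
Before r := r - 2: (acc > -3 ∨ t + u > 14) ∧ 2*acc ≠ 0
Before the loop (bound <=1), unroll the exhaustion recursion (WP_0 = exit-now case; WP_j = one more guarded iteration, up to j = 1):
  WP_0: (¬(t = r + 9)) ∧ (acc > -3 ∨ t + u > 14) ∧ 2*acc ≠ 0
  WP_1: (t = r + 9 → ((¬(t = 3*acc)) ∧ (acc > -3 ∨ t + u > 14) ∧ 2*acc ≠ 0)) ∧ ((¬(t = r + 9)) → ((acc > -3 ∨ t + u > 14) ∧ 2*acc ≠ 0))
So before the loop: (t = r + 9 → ((¬(t = 3*acc)) ∧ (acc > -3 ∨ t + u > 14) ∧ 2*acc ≠ 0)) ∧ ((¬(t = r + 9)) → ((acc > -3 ∨ t + u > 14) ∧ 2*acc ≠ 0))
Answer: WP = (t = r + 9 → ((¬(t = 3*acc)) ∧ (acc > -3 ∨ t + u > 14) ∧ 2*acc ≠ 0)) ∧ ((¬(t = r + 9)) → ((acc > -3 ∨ t + u > 14) ∧ 2*acc ≠ 0))


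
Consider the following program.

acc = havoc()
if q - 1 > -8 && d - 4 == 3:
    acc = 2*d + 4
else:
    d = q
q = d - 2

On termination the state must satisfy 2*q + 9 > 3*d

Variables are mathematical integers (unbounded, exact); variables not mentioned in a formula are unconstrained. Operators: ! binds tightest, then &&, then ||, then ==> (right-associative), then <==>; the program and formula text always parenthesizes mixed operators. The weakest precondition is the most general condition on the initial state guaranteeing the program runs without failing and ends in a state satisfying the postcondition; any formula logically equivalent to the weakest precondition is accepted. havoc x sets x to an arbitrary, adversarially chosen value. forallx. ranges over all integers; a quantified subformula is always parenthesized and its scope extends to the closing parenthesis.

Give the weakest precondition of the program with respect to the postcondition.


Working backward. After the program, the postcondition 2*q + 9 > 3*d must hold; in canonical form it is 2*q > 3*d - 9.
Before q := d - 2: d < 5
Then branch requires d < 5; else branch requires q < 5.
Before the if: ((q > -7 && d == 7) ==> d < 5) && ((!(q > -7 && d == 7)) ==> q < 5)
Before havoc acc: ((q > -7 && d == 7) ==> d < 5) && ((!(q > -7 && d == 7)) ==> q < 5)
Answer: WP = ((q > -7 && d == 7) ==> d < 5) && ((!(q > -7 && d == 7)) ==> q < 5)


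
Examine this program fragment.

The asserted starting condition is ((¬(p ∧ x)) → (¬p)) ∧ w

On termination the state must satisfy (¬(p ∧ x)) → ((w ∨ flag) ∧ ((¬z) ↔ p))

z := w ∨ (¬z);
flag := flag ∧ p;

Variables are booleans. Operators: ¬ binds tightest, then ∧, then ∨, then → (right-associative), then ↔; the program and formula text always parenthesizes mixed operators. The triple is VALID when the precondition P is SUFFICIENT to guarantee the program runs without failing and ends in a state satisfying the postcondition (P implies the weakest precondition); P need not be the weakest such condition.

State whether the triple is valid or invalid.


Working backward. After the program, (¬(p ∧ x)) → ((w ∨ flag) ∧ ((¬z) ↔ p)) must hold.
Before flag := flag ∧ p: (¬(p ∧ x)) → ((w ∨ (flag ∧ p)) ∧ ((¬z) ↔ p))
Before z := w ∨ (¬z): (¬(p ∧ x)) → ((w ∨ (flag ∧ p)) ∧ ((¬(w ∨ (¬z))) ↔ p))
The weakest precondition is (¬(p ∧ x)) → ((w ∨ (flag ∧ p)) ∧ ((¬(w ∨ (¬z))) ↔ p)).
Check whether ((¬(p ∧ x)) → (¬p)) ∧ w implies it.
Every state satisfying the precondition satisfies the weakest precondition: the implication holds.
Answer: valid


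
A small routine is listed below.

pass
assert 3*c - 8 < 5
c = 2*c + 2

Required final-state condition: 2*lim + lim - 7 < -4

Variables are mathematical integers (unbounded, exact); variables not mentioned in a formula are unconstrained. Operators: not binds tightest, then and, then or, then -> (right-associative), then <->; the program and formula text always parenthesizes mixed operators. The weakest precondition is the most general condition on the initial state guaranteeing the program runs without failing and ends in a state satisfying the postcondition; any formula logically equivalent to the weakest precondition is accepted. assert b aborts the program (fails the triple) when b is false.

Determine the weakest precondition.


Working backward. After the program, the postcondition 2*lim + lim - 7 < -4 must hold; in canonical form it is 3*lim < 3.
Before c := 2*c + 2: 3*lim < 3
Before assert 3*c - 8 < 5: 3*c < 13 and 3*lim < 3
Before skip: 3*c < 13 and 3*lim < 3
Answer: WP = 3*c < 13 and 3*lim < 3


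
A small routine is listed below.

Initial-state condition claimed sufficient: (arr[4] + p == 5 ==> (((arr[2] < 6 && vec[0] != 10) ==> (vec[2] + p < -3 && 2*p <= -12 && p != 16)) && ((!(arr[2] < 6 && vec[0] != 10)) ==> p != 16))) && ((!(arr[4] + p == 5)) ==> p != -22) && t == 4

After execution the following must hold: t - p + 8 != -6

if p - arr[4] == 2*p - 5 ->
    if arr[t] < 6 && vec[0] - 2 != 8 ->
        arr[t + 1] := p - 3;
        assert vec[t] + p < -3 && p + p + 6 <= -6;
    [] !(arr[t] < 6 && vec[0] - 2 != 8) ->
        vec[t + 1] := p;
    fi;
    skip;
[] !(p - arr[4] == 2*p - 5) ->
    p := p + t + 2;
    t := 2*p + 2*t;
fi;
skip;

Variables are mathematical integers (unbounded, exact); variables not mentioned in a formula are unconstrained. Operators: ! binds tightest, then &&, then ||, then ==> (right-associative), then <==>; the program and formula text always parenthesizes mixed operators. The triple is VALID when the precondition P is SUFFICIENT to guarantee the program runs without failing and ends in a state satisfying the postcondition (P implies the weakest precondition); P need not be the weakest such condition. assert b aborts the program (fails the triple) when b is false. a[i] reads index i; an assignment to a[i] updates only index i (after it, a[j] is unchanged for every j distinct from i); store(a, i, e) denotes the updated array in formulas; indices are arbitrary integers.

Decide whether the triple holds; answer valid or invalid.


Working backward. After the program, the postcondition t - p + 8 != -6 must hold; in canonical form it is t != p - 14.
Before skip: t != p - 14
Then branch requires ((arr[t] < 6 && vec[0] != 10) ==> (vec[t] + p < -3 && 2*p <= -12 && t != p - 14)) && ((!(arr[t] < 6 && vec[0] != 10)) ==> t != p - 14); else branch requires p + 3*t != -16.
Before the if: (arr[4] + p == 5 ==> (((arr[t] < 6 && vec[0] != 10) ==> (vec[t] + p < -3 && 2*p <= -12 && t != p - 14)) && ((!(arr[t] < 6 && vec[0] != 10)) ==> t != p - 14))) && ((!(arr[4] + p == 5)) ==> p + 3*t != -16)
The weakest precondition is (arr[4] + p == 5 ==> (((arr[t] < 6 && vec[0] != 10) ==> (vec[t] + p < -3 && 2*p <= -12 && t != p - 14)) && ((!(arr[t] < 6 && vec[0] != 10)) ==> t != p - 14))) && ((!(arr[4] + p == 5)) ==> p + 3*t != -16).
Check whether (arr[4] + p == 5 ==> (((arr[2] < 6 && vec[0] != 10) ==> (vec[2] + p < -3 && 2*p <= -12 && p != 16)) && ((!(arr[2] < 6 && vec[0] != 10)) ==> p != 16))) && ((!(arr[4] + p == 5)) ==> p != -22) && t == 4 implies it.
Countermodel: at the initial state arr = {[0] = 5, [2] = 6, [4] = 5, elsewhere 5}, p = 0, t = 4, vec = {[0] = 3, [2] = 3, [4] = 3, elsewhere 3}, the precondition holds but the weakest precondition fails.
Answer: invalid


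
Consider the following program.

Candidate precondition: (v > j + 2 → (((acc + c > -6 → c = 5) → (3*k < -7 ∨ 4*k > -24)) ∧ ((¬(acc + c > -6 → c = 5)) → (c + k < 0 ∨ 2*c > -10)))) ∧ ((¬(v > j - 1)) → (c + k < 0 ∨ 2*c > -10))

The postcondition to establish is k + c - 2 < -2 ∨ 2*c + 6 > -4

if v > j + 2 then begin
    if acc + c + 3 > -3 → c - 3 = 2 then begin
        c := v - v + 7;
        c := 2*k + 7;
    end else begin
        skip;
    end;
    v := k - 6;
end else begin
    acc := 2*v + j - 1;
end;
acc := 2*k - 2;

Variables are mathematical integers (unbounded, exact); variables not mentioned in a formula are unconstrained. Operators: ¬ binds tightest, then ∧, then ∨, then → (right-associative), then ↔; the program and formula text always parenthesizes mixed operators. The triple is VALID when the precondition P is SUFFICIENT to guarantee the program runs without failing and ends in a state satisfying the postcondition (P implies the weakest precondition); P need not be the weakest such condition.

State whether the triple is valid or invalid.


Working backward. After the program, the postcondition k + c - 2 < -2 ∨ 2*c + 6 > -4 must hold; in canonical form it is c + k < 0 ∨ 2*c > -10.
Before acc := 2*k - 2: c + k < 0 ∨ 2*c > -10
Then branch requires ((acc + c > -6 → c = 5) → (3*k < -7 ∨ 4*k > -24)) ∧ ((¬(acc + c > -6 → c = 5)) → (c + k < 0 ∨ 2*c > -10)); else branch requires c + k < 0 ∨ 2*c > -10.
Before the if: (v > j + 2 → (((acc + c > -6 → c = 5) → (3*k < -7 ∨ 4*k > -24)) ∧ ((¬(acc + c > -6 → c = 5)) → (c + k < 0 ∨ 2*c > -10)))) ∧ ((¬(v > j + 2)) → (c + k < 0 ∨ 2*c > -10))
The weakest precondition is (v > j + 2 → (((acc + c > -6 → c = 5) → (3*k < -7 ∨ 4*k > -24)) ∧ ((¬(acc + c > -6 → c = 5)) → (c + k < 0 ∨ 2*c > -10)))) ∧ ((¬(v > j + 2)) → (c + k < 0 ∨ 2*c > -10)).
Check whether (v > j + 2 → (((acc + c > -6 → c = 5) → (3*k < -7 ∨ 4*k > -24)) ∧ ((¬(acc + c > -6 → c = 5)) → (c + k < 0 ∨ 2*c > -10)))) ∧ ((¬(v > j - 1)) → (c + k < 0 ∨ 2*c > -10)) implies it.
Countermodel: at the initial state acc = 0, c = -5, j = 0, k = 5, v = 0, the precondition holds but the weakest precondition fails.
Answer: invalid


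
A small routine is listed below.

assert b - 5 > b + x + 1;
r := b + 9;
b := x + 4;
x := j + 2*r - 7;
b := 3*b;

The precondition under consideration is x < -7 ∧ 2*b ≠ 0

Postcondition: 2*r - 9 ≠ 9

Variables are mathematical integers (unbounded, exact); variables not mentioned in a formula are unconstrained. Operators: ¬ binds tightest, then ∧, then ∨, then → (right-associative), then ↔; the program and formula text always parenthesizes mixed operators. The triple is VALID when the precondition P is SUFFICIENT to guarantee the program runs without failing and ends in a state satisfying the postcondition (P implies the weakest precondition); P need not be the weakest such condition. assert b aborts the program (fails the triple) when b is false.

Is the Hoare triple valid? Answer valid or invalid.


Working backward. After the program, the postcondition 2*r - 9 ≠ 9 must hold; in canonical form it is 2*r ≠ 18.
Before b := 3*b: 2*r ≠ 18
Before x := j + 2*r - 7: 2*r ≠ 18
Before b := x + 4: 2*r ≠ 18
Before r := b + 9: 2*b ≠ 0
Before assert b - 5 > b + x + 1: x < -6 ∧ 2*b ≠ 0
The weakest precondition is x < -6 ∧ 2*b ≠ 0.
Check whether x < -7 ∧ 2*b ≠ 0 implies it.
Every state satisfying the precondition satisfies the weakest precondition: the implication holds.
Answer: valid
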